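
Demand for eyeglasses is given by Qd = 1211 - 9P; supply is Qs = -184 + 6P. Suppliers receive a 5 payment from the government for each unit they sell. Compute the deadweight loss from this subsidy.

Deadweight loss = 45

Pre-subsidy: 1211 - 9P = -184 + 6P gives P* = 93, Q* = 374.
With the subsidy, sellers receive Ps = Pb + 5 for each unit, where Pb is the price buyers pay.
Supply in terms of Pb becomes Qs = -184 + 6(Pb + 5) = -154 + 6Pb. Setting this equal to demand: 1211 - 9Pb = -154 + 6Pb, so Pb = 91.
Sellers receive Ps = 91 + 5 = 96; Q' = 1211 − 9·91 = 392.
The subsidy expands output by 392 − 374 = 18 past the efficient level; on those units the gap between marginal cost and willingness to pay runs from 0 up to 5.
DWL = ½ × 5 × 18 = 45.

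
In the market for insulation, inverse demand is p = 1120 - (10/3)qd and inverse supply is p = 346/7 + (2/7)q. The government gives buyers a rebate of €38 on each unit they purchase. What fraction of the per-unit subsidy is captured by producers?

Producer share = 3/38

Pre-subsidy: 1120 - (10/3)q = 346/7 + (2/7)q gives q* = 11241/38 and p* = 2545/19.
With the rebate, buyers effectively pay pb = ps − 38, where ps is the price sellers receive.
On the curves, pb = 1120 - (10/3)q and ps = 346/7 + (2/7)q; the wedge ps − pb = 38 gives 346/7 + (2/7)q − (1120 - (10/3)q) = 38, so q' = 5820/19.
Then pb = 1120 − (10/3)·(5820/19) = 1880/19 and ps = 346/7 + (2/7)·(5820/19) = 2602/19.
Buyers' price falls by p* − pb = 2545/19 − 1880/19 = 35; sellers' price rises by ps − p* = 2602/19 − 2545/19 = 3.
So producers capture 3/38 = 3/38 of each unit of subsidy.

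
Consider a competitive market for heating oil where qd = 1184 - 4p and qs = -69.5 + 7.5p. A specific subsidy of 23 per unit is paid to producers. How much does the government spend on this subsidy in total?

Government cost = 18584

Pre-subsidy: 1184 - 4p = -69.5 + 7.5p gives p* = 109, q* = 748.
With the subsidy, sellers receive ps = pb + 23 for each unit, where pb is the price buyers pay.
Supply in terms of pb becomes qs = -69.5 + 7.5(pb + 23) = 103 + 7.5pb. Setting this equal to demand: 1184 - 4pb = 103 + 7.5pb, so pb = 94.
Sellers receive ps = 94 + 23 = 117; q' = 1184 − 4·94 = 808.
Government outlay = subsidy × quantity = 23 × 808 = 18584.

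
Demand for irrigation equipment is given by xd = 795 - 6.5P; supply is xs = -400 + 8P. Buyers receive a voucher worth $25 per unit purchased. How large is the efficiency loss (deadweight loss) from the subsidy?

Pre-subsidy: 795 - 6.5P = -400 + 8P gives P* = 2390/29, x* = 7520/29.
With the rebate, buyers effectively pay Pb = Ps − 25, where Ps is the price sellers receive.
Demand in terms of Ps becomes xd = 795 − 6.5(Ps − 25) = 957.5 - 6.5Ps. Setting this equal to supply: 957.5 - 6.5Ps = -400 + 8Ps, so Ps = 2715/29.
Buyers pay Pb = 2715/29 − 25 = 1990/29; x' = -400 + 8·(2715/29) = 10120/29.
The subsidy expands output by 10120/29 − 7520/29 = 2600/29 past the efficient level; on those units the gap between marginal cost and willingness to pay runs from 0 up to 25.
DWL = ½ × 25 × 2600/29 = 32500/29.

Deadweight loss = 32500/29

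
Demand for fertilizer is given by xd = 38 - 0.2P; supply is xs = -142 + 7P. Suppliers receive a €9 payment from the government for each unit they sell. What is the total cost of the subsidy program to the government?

Government cost = €312.75

Pre-subsidy: 38 - 0.2P = -142 + 7P gives P* = 25, x* = 33.
With the subsidy, sellers receive Ps = Pb + 9 for each unit, where Pb is the price buyers pay.
Supply in terms of Pb becomes xs = -142 + 7(Pb + 9) = -79 + 7Pb. Setting this equal to demand: 38 - 0.2Pb = -79 + 7Pb, so Pb = 16.25.
Sellers receive Ps = 16.25 + 9 = 25.25; x' = 38 − 0.2·16.25 = 34.75.
Government outlay = subsidy × quantity = 9 × 34.75 = 312.75.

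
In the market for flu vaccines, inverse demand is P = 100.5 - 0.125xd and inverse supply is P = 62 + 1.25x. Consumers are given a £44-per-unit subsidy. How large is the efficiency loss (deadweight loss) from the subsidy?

Deadweight loss = £704

Pre-subsidy: 100.5 - 0.125x = 62 + 1.25x gives x* = 28 and P* = 97.
With the rebate, buyers effectively pay Pb = Ps − 44, where Ps is the price sellers receive.
On the curves, Pb = 100.5 - 0.125x and Ps = 62 + 1.25x; the wedge Ps − Pb = 44 gives 62 + 1.25x − (100.5 - 0.125x) = 44, so x' = 60.
Then Pb = 100.5 − 0.125·60 = 93 and Ps = 62 + 1.25·60 = 137.
The subsidy expands output by 60 − 28 = 32 past the efficient level; on those units the gap between marginal cost and willingness to pay runs from 0 up to 44.
DWL = ½ × 44 × 32 = 704.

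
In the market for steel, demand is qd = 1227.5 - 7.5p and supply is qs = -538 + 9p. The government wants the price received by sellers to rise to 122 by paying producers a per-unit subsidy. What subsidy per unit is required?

Required subsidy s = 33 per unit

At a seller price of 122, quantity supplied is -538 + 9·122 = 560.
Buyers absorb 560 only when they pay pb with 1227.5 − 7.5·pb = 560, i.e. pb = 89.
s = ps − pb = 122 − 89 = 33.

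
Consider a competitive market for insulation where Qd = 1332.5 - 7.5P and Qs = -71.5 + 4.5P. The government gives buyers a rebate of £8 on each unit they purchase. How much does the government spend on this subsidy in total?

Government cost = £3820

Pre-subsidy: 1332.5 - 7.5P = -71.5 + 4.5P gives P* = 117, Q* = 455.
With the rebate, buyers effectively pay Pb = Ps − 8, where Ps is the price sellers receive.
Demand in terms of Ps becomes Qd = 1332.5 − 7.5(Ps − 8) = 1392.5 - 7.5Ps. Setting this equal to supply: 1392.5 - 7.5Ps = -71.5 + 4.5Ps, so Ps = 122.
Buyers pay Pb = 122 − 8 = 114; Q' = -71.5 + 4.5·122 = 477.5.
Government outlay = subsidy × quantity = 8 × 477.5 = 3820.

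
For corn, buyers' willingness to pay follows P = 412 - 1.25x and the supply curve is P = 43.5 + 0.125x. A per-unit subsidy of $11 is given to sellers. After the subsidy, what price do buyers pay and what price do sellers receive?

Pre-subsidy: 412 - 1.25x = 43.5 + 0.125x gives x* = 268 and P* = 77.
With the subsidy, sellers receive Ps = Pb + 11 for each unit, where Pb is the price buyers pay.
On the curves, Pb = 412 - 1.25x and Ps = 43.5 + 0.125x; the wedge Ps − Pb = 11 gives 43.5 + 0.125x − (412 - 1.25x) = 11, so x' = 276.
Then Pb = 412 − 1.25·276 = 67 and Ps = 43.5 + 0.125·276 = 78.

Buyers pay $67; sellers receive $78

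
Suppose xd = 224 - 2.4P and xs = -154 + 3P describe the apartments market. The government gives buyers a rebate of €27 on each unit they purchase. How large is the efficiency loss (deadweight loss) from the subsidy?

Pre-subsidy: 224 - 2.4P = -154 + 3P gives P* = 70, x* = 56.
With the rebate, buyers effectively pay Pb = Ps − 27, where Ps is the price sellers receive.
Demand in terms of Ps becomes xd = 224 − 2.4(Ps − 27) = 288.8 - 2.4Ps. Setting this equal to supply: 288.8 - 2.4Ps = -154 + 3Ps, so Ps = 82.
Buyers pay Pb = 82 − 27 = 55; x' = -154 + 3·82 = 92.
The subsidy expands output by 92 − 56 = 36 past the efficient level; on those units the gap between marginal cost and willingness to pay runs from 0 up to 27.
DWL = ½ × 27 × 36 = 486.

Deadweight loss = €486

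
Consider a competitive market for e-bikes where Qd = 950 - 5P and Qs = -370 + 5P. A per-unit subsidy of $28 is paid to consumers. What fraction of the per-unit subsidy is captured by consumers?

Consumer share = 0.5

Pre-subsidy: 950 - 5P = -370 + 5P gives P* = 132, Q* = 290.
With the rebate, buyers effectively pay Pb = Ps − 28, where Ps is the price sellers receive.
Demand in terms of Ps becomes Qd = 950 − 5(Ps − 28) = 1090 - 5Ps. Setting this equal to supply: 1090 - 5Ps = -370 + 5Ps, so Ps = 146.
Buyers pay Pb = 146 − 28 = 118; Q' = -370 + 5·146 = 360.
Buyers' price falls by P* − Pb = 132 − 118 = 14; sellers' price rises by Ps − P* = 146 − 132 = 14.
So consumers capture 14/28 = 0.5 of each unit of subsidy.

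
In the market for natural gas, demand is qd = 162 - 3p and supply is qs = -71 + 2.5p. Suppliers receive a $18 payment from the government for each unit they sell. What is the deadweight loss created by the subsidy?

Deadweight loss = 2430/11

Pre-subsidy: 162 - 3p = -71 + 2.5p gives p* = 466/11, q* = 384/11.
With the subsidy, sellers receive ps = pb + 18 for each unit, where pb is the price buyers pay.
Supply in terms of pb becomes qs = -71 + 2.5(pb + 18) = -26 + 2.5pb. Setting this equal to demand: 162 - 3pb = -26 + 2.5pb, so pb = 376/11.
Sellers receive ps = 376/11 + 18 = 574/11; q' = 162 − 3·(376/11) = 654/11.
The subsidy expands output by 654/11 − 384/11 = 270/11 past the efficient level; on those units the gap between marginal cost and willingness to pay runs from 0 up to 18.
DWL = ½ × 18 × 270/11 = 2430/11.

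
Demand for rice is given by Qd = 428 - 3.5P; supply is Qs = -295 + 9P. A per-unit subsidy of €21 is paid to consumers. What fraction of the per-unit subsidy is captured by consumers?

Consumer share = 0.72

Pre-subsidy: 428 - 3.5P = -295 + 9P gives P* = 57.84, Q* = 225.56.
With the rebate, buyers effectively pay Pb = Ps − 21, where Ps is the price sellers receive.
Demand in terms of Ps becomes Qd = 428 − 3.5(Ps − 21) = 501.5 - 3.5Ps. Setting this equal to supply: 501.5 - 3.5Ps = -295 + 9Ps, so Ps = 63.72.
Buyers pay Pb = 63.72 − 21 = 42.72; Q' = -295 + 9·63.72 = 278.48.
Buyers' price falls by P* − Pb = 57.84 − 42.72 = 15.12; sellers' price rises by Ps − P* = 63.72 − 57.84 = 5.88.
So consumers capture 15.12/21 = 0.72 of each unit of subsidy.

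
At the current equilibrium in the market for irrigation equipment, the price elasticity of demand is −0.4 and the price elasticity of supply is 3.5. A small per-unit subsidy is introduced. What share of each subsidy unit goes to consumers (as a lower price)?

For a small subsidy around the equilibrium, the benefit split depends on the relative slopes, which at a point are proportional to the elasticities.
Buyer share = εs/(εs + |εd|) = 3.5/(3.5 + 0.4) = 35/39; seller share = |εd|/(εs + |εd|) = 4/39.

Consumer share = 35/39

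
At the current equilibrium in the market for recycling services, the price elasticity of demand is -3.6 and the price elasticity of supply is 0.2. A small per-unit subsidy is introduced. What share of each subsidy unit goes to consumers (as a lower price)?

Consumer share = 1/19

For a small subsidy around the equilibrium, the benefit split depends on the relative slopes, which at a point are proportional to the elasticities.
Buyer share = εs/(εs + |εd|) = 0.2/(0.2 + 3.6) = 1/19; seller share = |εd|/(εs + |εd|) = 18/19.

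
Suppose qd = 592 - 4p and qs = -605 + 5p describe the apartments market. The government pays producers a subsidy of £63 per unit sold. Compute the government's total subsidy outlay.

Government cost = £12600

Pre-subsidy: 592 - 4p = -605 + 5p gives p* = 133, q* = 60.
With the subsidy, sellers receive ps = pb + 63 for each unit, where pb is the price buyers pay.
Supply in terms of pb becomes qs = -605 + 5(pb + 63) = -290 + 5pb. Setting this equal to demand: 592 - 4pb = -290 + 5pb, so pb = 98.
Sellers receive ps = 98 + 63 = 161; q' = 592 − 4·98 = 200.
Government outlay = subsidy × quantity = 63 × 200 = 12600.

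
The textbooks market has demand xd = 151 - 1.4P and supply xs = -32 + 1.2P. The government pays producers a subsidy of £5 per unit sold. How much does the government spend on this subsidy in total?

Pre-subsidy: 151 - 1.4P = -32 + 1.2P gives P* = 915/13, x* = 682/13.
With the subsidy, sellers receive Ps = Pb + 5 for each unit, where Pb is the price buyers pay.
Supply in terms of Pb becomes xs = -32 + 1.2(Pb + 5) = -26 + 1.2Pb. Setting this equal to demand: 151 - 1.4Pb = -26 + 1.2Pb, so Pb = 885/13.
Sellers receive Ps = 885/13 + 5 = 950/13; x' = 151 − 1.4·(885/13) = 724/13.
Government outlay = subsidy × quantity = 5 × 724/13 = 3620/13.

Government cost = 3620/13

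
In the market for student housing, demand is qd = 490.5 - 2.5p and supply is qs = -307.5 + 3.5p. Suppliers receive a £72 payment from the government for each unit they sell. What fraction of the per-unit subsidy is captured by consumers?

Consumer share = 7/12

Pre-subsidy: 490.5 - 2.5p = -307.5 + 3.5p gives p* = 133, q* = 158.
With the subsidy, sellers receive ps = pb + 72 for each unit, where pb is the price buyers pay.
Supply in terms of pb becomes qs = -307.5 + 3.5(pb + 72) = -55.5 + 3.5pb. Setting this equal to demand: 490.5 - 2.5pb = -55.5 + 3.5pb, so pb = 91.
Sellers receive ps = 91 + 72 = 163; q' = 490.5 − 2.5·91 = 263.
Buyers' price falls by p* − pb = 133 − 91 = 42; sellers' price rises by ps − p* = 163 − 133 = 30.
So consumers capture 42/72 = 7/12 of each unit of subsidy.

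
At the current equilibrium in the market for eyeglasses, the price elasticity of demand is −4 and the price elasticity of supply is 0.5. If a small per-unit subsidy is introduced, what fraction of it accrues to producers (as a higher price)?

Producer share = 8/9

For a small subsidy around the equilibrium, the benefit split depends on the relative slopes, which at a point are proportional to the elasticities.
Buyer share = εs/(εs + |εd|) = 0.5/(0.5 + 4) = 1/9; seller share = |εd|/(εs + |εd|) = 8/9.
So producers capture 8/9 of the subsidy.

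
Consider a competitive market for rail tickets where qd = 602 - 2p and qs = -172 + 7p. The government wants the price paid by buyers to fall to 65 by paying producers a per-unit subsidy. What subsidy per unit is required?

At a buyer price of 65, quantity demanded is 602 − 2·65 = 472.
Sellers supply 472 only when they receive ps with -172 + 7·ps = 472, i.e. ps = 92.
s = ps − pb = 92 − 65 = 27.

Required subsidy s = 27 per unit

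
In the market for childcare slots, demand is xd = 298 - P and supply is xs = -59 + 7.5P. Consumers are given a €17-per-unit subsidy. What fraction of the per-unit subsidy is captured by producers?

Producer share = 2/17

Pre-subsidy: 298 - P = -59 + 7.5P gives P* = 42, x* = 256.
With the rebate, buyers effectively pay Pb = Ps − 17, where Ps is the price sellers receive.
Demand in terms of Ps becomes xd = 298 − 1(Ps − 17) = 315 - Ps. Setting this equal to supply: 315 - Ps = -59 + 7.5Ps, so Ps = 44.
Buyers pay Pb = 44 − 17 = 27; x' = -59 + 7.5·44 = 271.
Buyers' price falls by P* − Pb = 42 − 27 = 15; sellers' price rises by Ps − P* = 44 − 42 = 2.
So producers capture 2/17 = 2/17 of each unit of subsidy.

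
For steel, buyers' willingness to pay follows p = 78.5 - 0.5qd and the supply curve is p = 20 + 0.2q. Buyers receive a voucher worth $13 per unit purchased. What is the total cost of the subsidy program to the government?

Government cost = 9295/7

Pre-subsidy: 78.5 - 0.5q = 20 + 0.2q gives q* = 585/7 and p* = 257/7.
With the rebate, buyers effectively pay pb = ps − 13, where ps is the price sellers receive.
On the curves, pb = 78.5 - 0.5q and ps = 20 + 0.2q; the wedge ps − pb = 13 gives 20 + 0.2q − (78.5 - 0.5q) = 13, so q' = 715/7.
Then pb = 78.5 − 0.5·(715/7) = 192/7 and ps = 20 + 0.2·(715/7) = 283/7.
Government outlay = subsidy × quantity = 13 × 715/7 = 9295/7.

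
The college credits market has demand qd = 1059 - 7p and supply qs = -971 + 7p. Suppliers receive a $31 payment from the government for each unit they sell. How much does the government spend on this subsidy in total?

Government cost = $4727.5

Pre-subsidy: 1059 - 7p = -971 + 7p gives p* = 145, q* = 44.
With the subsidy, sellers receive ps = pb + 31 for each unit, where pb is the price buyers pay.
Supply in terms of pb becomes qs = -971 + 7(pb + 31) = -754 + 7pb. Setting this equal to demand: 1059 - 7pb = -754 + 7pb, so pb = 129.5.
Sellers receive ps = 129.5 + 31 = 160.5; q' = 1059 − 7·129.5 = 152.5.
Government outlay = subsidy × quantity = 31 × 152.5 = 4727.5.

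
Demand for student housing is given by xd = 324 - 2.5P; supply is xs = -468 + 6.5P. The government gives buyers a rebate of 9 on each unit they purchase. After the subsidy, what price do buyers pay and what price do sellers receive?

Buyers pay 81.5; sellers receive 90.5

Pre-subsidy: 324 - 2.5P = -468 + 6.5P gives P* = 88, x* = 104.
With the rebate, buyers effectively pay Pb = Ps − 9, where Ps is the price sellers receive.
Demand in terms of Ps becomes xd = 324 − 2.5(Ps − 9) = 346.5 - 2.5Ps. Setting this equal to supply: 346.5 - 2.5Ps = -468 + 6.5Ps, so Ps = 90.5.
Buyers pay Pb = 90.5 − 9 = 81.5; x' = -468 + 6.5·90.5 = 120.25.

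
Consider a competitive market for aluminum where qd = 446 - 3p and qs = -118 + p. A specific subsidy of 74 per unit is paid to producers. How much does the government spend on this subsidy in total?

Pre-subsidy: 446 - 3p = -118 + p gives p* = 141, q* = 23.
With the subsidy, sellers receive ps = pb + 74 for each unit, where pb is the price buyers pay.
Supply in terms of pb becomes qs = -118 + 1(pb + 74) = -44 + pb. Setting this equal to demand: 446 - 3pb = -44 + pb, so pb = 122.5.
Sellers receive ps = 122.5 + 74 = 196.5; q' = 446 − 3·122.5 = 78.5.
Government outlay = subsidy × quantity = 74 × 78.5 = 5809.

Government cost = 5809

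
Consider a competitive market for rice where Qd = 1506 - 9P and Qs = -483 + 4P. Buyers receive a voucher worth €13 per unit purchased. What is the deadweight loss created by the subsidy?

Deadweight loss = €234

Pre-subsidy: 1506 - 9P = -483 + 4P gives P* = 153, Q* = 129.
With the rebate, buyers effectively pay Pb = Ps − 13, where Ps is the price sellers receive.
Demand in terms of Ps becomes Qd = 1506 − 9(Ps − 13) = 1623 - 9Ps. Setting this equal to supply: 1623 - 9Ps = -483 + 4Ps, so Ps = 162.
Buyers pay Pb = 162 − 13 = 149; Q' = -483 + 4·162 = 165.
The subsidy expands output by 165 − 129 = 36 past the efficient level; on those units the gap between marginal cost and willingness to pay runs from 0 up to 13.
DWL = ½ × 13 × 36 = 234.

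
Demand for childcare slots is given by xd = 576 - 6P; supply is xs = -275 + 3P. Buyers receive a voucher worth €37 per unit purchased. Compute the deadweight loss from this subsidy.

Deadweight loss = €1369

Pre-subsidy: 576 - 6P = -275 + 3P gives P* = 851/9, x* = 26/3.
With the rebate, buyers effectively pay Pb = Ps − 37, where Ps is the price sellers receive.
Demand in terms of Ps becomes xd = 576 − 6(Ps − 37) = 798 - 6Ps. Setting this equal to supply: 798 - 6Ps = -275 + 3Ps, so Ps = 1073/9.
Buyers pay Pb = 1073/9 − 37 = 740/9; x' = -275 + 3·(1073/9) = 248/3.
The subsidy expands output by 248/3 − 26/3 = 74 past the efficient level; on those units the gap between marginal cost and willingness to pay runs from 0 up to 37.
DWL = ½ × 37 × 74 = 1369.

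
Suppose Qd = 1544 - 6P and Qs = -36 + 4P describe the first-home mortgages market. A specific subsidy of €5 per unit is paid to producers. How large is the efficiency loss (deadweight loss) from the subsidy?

Deadweight loss = €30

Pre-subsidy: 1544 - 6P = -36 + 4P gives P* = 158, Q* = 596.
With the subsidy, sellers receive Ps = Pb + 5 for each unit, where Pb is the price buyers pay.
Supply in terms of Pb becomes Qs = -36 + 4(Pb + 5) = -16 + 4Pb. Setting this equal to demand: 1544 - 6Pb = -16 + 4Pb, so Pb = 156.
Sellers receive Ps = 156 + 5 = 161; Q' = 1544 − 6·156 = 608.
The subsidy expands output by 608 − 596 = 12 past the efficient level; on those units the gap between marginal cost and willingness to pay runs from 0 up to 5.
DWL = ½ × 5 × 12 = 30.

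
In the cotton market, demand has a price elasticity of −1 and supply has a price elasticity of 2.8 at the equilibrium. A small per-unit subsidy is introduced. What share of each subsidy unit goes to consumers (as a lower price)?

For a small subsidy around the equilibrium, the benefit split depends on the relative slopes, which at a point are proportional to the elasticities.
Buyer share = εs/(εs + |εd|) = 2.8/(2.8 + 1) = 14/19; seller share = |εd|/(εs + |εd|) = 5/19.

Consumer share = 14/19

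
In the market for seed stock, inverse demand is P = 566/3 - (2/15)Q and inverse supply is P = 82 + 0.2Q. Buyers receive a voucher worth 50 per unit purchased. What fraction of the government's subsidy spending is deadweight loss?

Pre-subsidy: 566/3 - (2/15)Q = 82 + 0.2Q gives Q* = 320 and P* = 146.
With the rebate, buyers effectively pay Pb = Ps − 50, where Ps is the price sellers receive.
On the curves, Pb = 566/3 - (2/15)Q and Ps = 82 + 0.2Q; the wedge Ps − Pb = 50 gives 82 + 0.2Q − (566/3 - (2/15)Q) = 50, so Q' = 470.
Then Pb = 566/3 − (2/15)·470 = 126 and Ps = 82 + 0.2·470 = 176.
ΔCS = ½(320 + 470)(146 − 126) = 7900; ΔPS = ½(320 + 470)(176 − 146) = 11850.
Government spending = 50 × 470 = 23500.
DWL = ½ × 50 × (470 − 320) = 3750; fraction = 3750 / 23500 = 15/94.

DWL / government spending = 15/94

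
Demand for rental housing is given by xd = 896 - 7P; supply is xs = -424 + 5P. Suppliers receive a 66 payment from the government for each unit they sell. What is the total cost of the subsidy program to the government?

Pre-subsidy: 896 - 7P = -424 + 5P gives P* = 110, x* = 126.
With the subsidy, sellers receive Ps = Pb + 66 for each unit, where Pb is the price buyers pay.
Supply in terms of Pb becomes xs = -424 + 5(Pb + 66) = -94 + 5Pb. Setting this equal to demand: 896 - 7Pb = -94 + 5Pb, so Pb = 82.5.
Sellers receive Ps = 82.5 + 66 = 148.5; x' = 896 − 7·82.5 = 318.5.
Government outlay = subsidy × quantity = 66 × 318.5 = 21021.

Government cost = 21021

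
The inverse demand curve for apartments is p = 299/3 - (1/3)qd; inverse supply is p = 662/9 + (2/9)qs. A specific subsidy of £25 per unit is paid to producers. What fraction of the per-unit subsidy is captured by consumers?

Pre-subsidy: 299/3 - (1/3)q = 662/9 + (2/9)q gives q* = 47 and p* = 84.
With the subsidy, sellers receive ps = pb + 25 for each unit, where pb is the price buyers pay.
On the curves, pb = 299/3 - (1/3)q and ps = 662/9 + (2/9)q; the wedge ps − pb = 25 gives 662/9 + (2/9)q − (299/3 - (1/3)q) = 25, so q' = 92.
Then pb = 299/3 − (1/3)·92 = 69 and ps = 662/9 + (2/9)·92 = 94.
Buyers' price falls by p* − pb = 84 − 69 = 15; sellers' price rises by ps − p* = 94 − 84 = 10.
So consumers capture 15/25 = 0.6 of each unit of subsidy.

Consumer share = 0.6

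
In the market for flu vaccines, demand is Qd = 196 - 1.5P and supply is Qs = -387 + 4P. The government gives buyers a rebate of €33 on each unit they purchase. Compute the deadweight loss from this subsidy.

Deadweight loss = €594

Pre-subsidy: 196 - 1.5P = -387 + 4P gives P* = 106, Q* = 37.
With the rebate, buyers effectively pay Pb = Ps − 33, where Ps is the price sellers receive.
Demand in terms of Ps becomes Qd = 196 − 1.5(Ps − 33) = 245.5 - 1.5Ps. Setting this equal to supply: 245.5 - 1.5Ps = -387 + 4Ps, so Ps = 115.
Buyers pay Pb = 115 − 33 = 82; Q' = -387 + 4·115 = 73.
The subsidy expands output by 73 − 37 = 36 past the efficient level; on those units the gap between marginal cost and willingness to pay runs from 0 up to 33.
DWL = ½ × 33 × 36 = 594.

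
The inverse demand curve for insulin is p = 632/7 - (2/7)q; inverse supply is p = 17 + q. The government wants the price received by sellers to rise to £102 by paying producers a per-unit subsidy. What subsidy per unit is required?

At a seller price of 102, quantity supplied is -17 + 1·102 = 85.
Buyers absorb 85 only when they pay pb = 632/7 − (2/7)·85 = 66.
s = ps − pb = 102 − 66 = 36.

Required subsidy s = £36 per unit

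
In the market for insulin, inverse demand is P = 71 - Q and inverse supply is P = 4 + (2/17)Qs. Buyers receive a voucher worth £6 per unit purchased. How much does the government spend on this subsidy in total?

Pre-subsidy: 71 - Q = 4 + (2/17)Q gives Q* = 1139/19 and P* = 210/19.
With the rebate, buyers effectively pay Pb = Ps − 6, where Ps is the price sellers receive.
On the curves, Pb = 71 - Q and Ps = 4 + (2/17)Q; the wedge Ps − Pb = 6 gives 4 + (2/17)Q − (71 - Q) = 6, so Q' = 1241/19.
Then Pb = 71 − 1·(1241/19) = 108/19 and Ps = 4 + (2/17)·(1241/19) = 222/19.
Government outlay = subsidy × quantity = 6 × 1241/19 = 7446/19.

Government cost = 7446/19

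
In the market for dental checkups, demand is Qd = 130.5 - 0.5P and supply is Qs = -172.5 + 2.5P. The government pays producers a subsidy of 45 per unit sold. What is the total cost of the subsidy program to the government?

Government cost = 4443.75

Pre-subsidy: 130.5 - 0.5P = -172.5 + 2.5P gives P* = 101, Q* = 80.
With the subsidy, sellers receive Ps = Pb + 45 for each unit, where Pb is the price buyers pay.
Supply in terms of Pb becomes Qs = -172.5 + 2.5(Pb + 45) = -60 + 2.5Pb. Setting this equal to demand: 130.5 - 0.5Pb = -60 + 2.5Pb, so Pb = 63.5.
Sellers receive Ps = 63.5 + 45 = 108.5; Q' = 130.5 − 0.5·63.5 = 98.75.
Government outlay = subsidy × quantity = 45 × 98.75 = 4443.75.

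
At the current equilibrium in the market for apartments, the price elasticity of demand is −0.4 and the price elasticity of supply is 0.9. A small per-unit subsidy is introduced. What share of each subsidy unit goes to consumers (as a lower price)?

For a small subsidy around the equilibrium, the benefit split depends on the relative slopes, which at a point are proportional to the elasticities.
Buyer share = εs/(εs + |εd|) = 0.9/(0.9 + 0.4) = 9/13; seller share = |εd|/(εs + |εd|) = 4/13.

Consumer share = 9/13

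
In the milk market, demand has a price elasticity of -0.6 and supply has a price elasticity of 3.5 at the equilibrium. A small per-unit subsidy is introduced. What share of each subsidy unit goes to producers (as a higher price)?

For a small subsidy around the equilibrium, the benefit split depends on the relative slopes, which at a point are proportional to the elasticities.
Buyer share = εs/(εs + |εd|) = 3.5/(3.5 + 0.6) = 35/41; seller share = |εd|/(εs + |εd|) = 6/41.
So producers capture 6/41 of the subsidy.

Producer share = 6/41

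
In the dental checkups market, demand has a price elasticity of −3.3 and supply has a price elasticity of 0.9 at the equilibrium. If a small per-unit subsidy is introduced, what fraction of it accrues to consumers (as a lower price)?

For a small subsidy around the equilibrium, the benefit split depends on the relative slopes, which at a point are proportional to the elasticities.
Buyer share = εs/(εs + |εd|) = 0.9/(0.9 + 3.3) = 3/14; seller share = |εd|/(εs + |εd|) = 11/14.

Consumer share = 3/14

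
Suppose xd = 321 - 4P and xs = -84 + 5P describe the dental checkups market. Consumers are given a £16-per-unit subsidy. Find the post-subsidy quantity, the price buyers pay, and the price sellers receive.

Pre-subsidy: 321 - 4P = -84 + 5P gives P* = 45, x* = 141.
With the rebate, buyers effectively pay Pb = Ps − 16, where Ps is the price sellers receive.
Demand in terms of Ps becomes xd = 321 − 4(Ps − 16) = 385 - 4Ps. Setting this equal to supply: 385 - 4Ps = -84 + 5Ps, so Ps = 469/9.
Buyers pay Pb = 469/9 − 16 = 325/9; x' = -84 + 5·(469/9) = 1589/9.

x' = 1589/9; buyers pay 325/9; sellers receive 469/9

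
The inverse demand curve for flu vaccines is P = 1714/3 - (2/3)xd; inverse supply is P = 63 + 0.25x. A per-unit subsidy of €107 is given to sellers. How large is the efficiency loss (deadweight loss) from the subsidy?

Pre-subsidy: 1714/3 - (2/3)x = 63 + 0.25x gives x* = 6100/11 and P* = 2218/11.
With the subsidy, sellers receive Ps = Pb + 107 for each unit, where Pb is the price buyers pay.
On the curves, Pb = 1714/3 - (2/3)x and Ps = 63 + 0.25x; the wedge Ps − Pb = 107 gives 63 + 0.25x − (1714/3 - (2/3)x) = 107, so x' = 7384/11.
Then Pb = 1714/3 − (2/3)·(7384/11) = 1362/11 and Ps = 63 + 0.25·(7384/11) = 2539/11.
The subsidy expands output by 7384/11 − 6100/11 = 1284/11 past the efficient level; on those units the gap between marginal cost and willingness to pay runs from 0 up to 107.
DWL = ½ × 107 × 1284/11 = 68694/11.

Deadweight loss = 68694/11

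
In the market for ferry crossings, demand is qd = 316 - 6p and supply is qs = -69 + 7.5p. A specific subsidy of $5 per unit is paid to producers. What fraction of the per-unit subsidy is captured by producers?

Pre-subsidy: 316 - 6p = -69 + 7.5p gives p* = 770/27, q* = 1304/9.
With the subsidy, sellers receive ps = pb + 5 for each unit, where pb is the price buyers pay.
Supply in terms of pb becomes qs = -69 + 7.5(pb + 5) = -31.5 + 7.5pb. Setting this equal to demand: 316 - 6pb = -31.5 + 7.5pb, so pb = 695/27.
Sellers receive ps = 695/27 + 5 = 830/27; q' = 316 − 6·(695/27) = 1454/9.
Buyers' price falls by p* − pb = 770/27 − 695/27 = 25/9; sellers' price rises by ps − p* = 830/27 − 770/27 = 20/9.
So producers capture (20/9)/5 = 4/9 of each unit of subsidy.

Producer share = 4/9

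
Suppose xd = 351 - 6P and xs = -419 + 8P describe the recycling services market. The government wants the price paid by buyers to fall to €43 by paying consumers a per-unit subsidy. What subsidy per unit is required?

Required subsidy s = €21 per unit

At a buyer price of 43, quantity demanded is 351 − 6·43 = 93.
Sellers supply 93 only when they receive Ps with -419 + 8·Ps = 93, i.e. Ps = 64.
s = Ps − Pb = 64 − 43 = 21.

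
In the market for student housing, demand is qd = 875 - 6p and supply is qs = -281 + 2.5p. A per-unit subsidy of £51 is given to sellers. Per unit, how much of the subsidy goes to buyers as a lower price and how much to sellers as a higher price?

Buyers gain £15 per unit; sellers gain £36 per unit

Pre-subsidy: 875 - 6p = -281 + 2.5p gives p* = 136, q* = 59.
With the subsidy, sellers receive ps = pb + 51 for each unit, where pb is the price buyers pay.
Supply in terms of pb becomes qs = -281 + 2.5(pb + 51) = -153.5 + 2.5pb. Setting this equal to demand: 875 - 6pb = -153.5 + 2.5pb, so pb = 121.
Sellers receive ps = 121 + 51 = 172; q' = 875 − 6·121 = 149.
Buyers' price falls by p* − pb = 136 − 121 = 15; sellers' price rises by ps − p* = 172 − 136 = 36.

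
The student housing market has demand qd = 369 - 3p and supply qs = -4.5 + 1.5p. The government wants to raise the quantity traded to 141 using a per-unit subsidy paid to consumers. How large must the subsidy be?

Required subsidy s = 21 per unit

At q = 141, invert demand for the buyer price: pb = (369 − 141)/3 = 76; invert supply for the seller price: ps = (141 − (-4.5))/1.5 = 97.
The subsidy must fill the gap: s = ps − pb = 97 − 76 = 21.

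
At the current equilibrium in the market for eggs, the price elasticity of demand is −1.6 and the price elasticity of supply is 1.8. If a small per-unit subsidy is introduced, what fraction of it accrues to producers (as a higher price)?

For a small subsidy around the equilibrium, the benefit split depends on the relative slopes, which at a point are proportional to the elasticities.
Buyer share = εs/(εs + |εd|) = 1.8/(1.8 + 1.6) = 9/17; seller share = |εd|/(εs + |εd|) = 8/17.
So producers capture 8/17 of the subsidy.

Producer share = 8/17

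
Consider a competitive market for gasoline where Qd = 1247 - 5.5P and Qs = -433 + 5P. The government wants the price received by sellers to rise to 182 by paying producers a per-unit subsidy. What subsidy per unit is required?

At a seller price of 182, quantity supplied is -433 + 5·182 = 477.
Buyers absorb 477 only when they pay Pb with 1247 − 5.5·Pb = 477, i.e. Pb = 140.
s = Ps − Pb = 182 − 140 = 42.

Required subsidy s = 42 per unit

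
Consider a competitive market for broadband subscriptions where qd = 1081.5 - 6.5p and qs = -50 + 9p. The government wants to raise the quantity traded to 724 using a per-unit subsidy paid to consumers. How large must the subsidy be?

At q = 724, invert demand for the buyer price: pb = (1081.5 − 724)/6.5 = 55; invert supply for the seller price: ps = (724 − (-50))/9 = 86.
The subsidy must fill the gap: s = ps − pb = 86 − 55 = 31.

Required subsidy s = 31 per unit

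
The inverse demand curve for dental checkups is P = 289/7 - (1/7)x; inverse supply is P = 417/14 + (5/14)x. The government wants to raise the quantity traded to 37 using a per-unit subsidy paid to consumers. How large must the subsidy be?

Required subsidy s = 7 per unit

At x = 37, from the demand curve buyers pay Pb = 289/7 − (1/7)·37 = 36; from the supply curve sellers need Ps = 417/14 + (5/14)·37 = 43.
The subsidy must fill the gap: s = Ps − Pb = 43 − 36 = 7.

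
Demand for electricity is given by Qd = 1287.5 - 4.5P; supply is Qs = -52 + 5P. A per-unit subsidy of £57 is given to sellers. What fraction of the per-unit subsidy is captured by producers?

Producer share = 9/19

Pre-subsidy: 1287.5 - 4.5P = -52 + 5P gives P* = 141, Q* = 653.
With the subsidy, sellers receive Ps = Pb + 57 for each unit, where Pb is the price buyers pay.
Supply in terms of Pb becomes Qs = -52 + 5(Pb + 57) = 233 + 5Pb. Setting this equal to demand: 1287.5 - 4.5Pb = 233 + 5Pb, so Pb = 111.
Sellers receive Ps = 111 + 57 = 168; Q' = 1287.5 − 4.5·111 = 788.
Buyers' price falls by P* − Pb = 141 − 111 = 30; sellers' price rises by Ps − P* = 168 − 141 = 27.
So producers capture 27/57 = 9/19 of each unit of subsidy.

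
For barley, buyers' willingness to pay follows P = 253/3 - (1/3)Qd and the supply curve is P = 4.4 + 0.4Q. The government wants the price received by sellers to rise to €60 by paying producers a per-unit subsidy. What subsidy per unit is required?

At a seller price of 60, quantity supplied is -11 + 2.5·60 = 139.
Buyers absorb 139 only when they pay Pb = 253/3 − (1/3)·139 = 38.
s = Ps − Pb = 60 − 38 = 22.

Required subsidy s = €22 per unit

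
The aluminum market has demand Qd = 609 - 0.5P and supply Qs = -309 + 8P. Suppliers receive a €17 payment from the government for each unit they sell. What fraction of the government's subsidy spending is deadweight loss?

Pre-subsidy: 609 - 0.5P = -309 + 8P gives P* = 108, Q* = 555.
With the subsidy, sellers receive Ps = Pb + 17 for each unit, where Pb is the price buyers pay.
Supply in terms of Pb becomes Qs = -309 + 8(Pb + 17) = -173 + 8Pb. Setting this equal to demand: 609 - 0.5Pb = -173 + 8Pb, so Pb = 92.
Sellers receive Ps = 92 + 17 = 109; Q' = 609 − 0.5·92 = 563.
ΔCS = ½(555 + 563)(108 − 92) = 8944; ΔPS = ½(555 + 563)(109 − 108) = 559.
Government spending = 17 × 563 = 9571.
DWL = ½ × 17 × (563 − 555) = 68; fraction = 68 / 9571 = 4/563.

DWL / government spending = 4/563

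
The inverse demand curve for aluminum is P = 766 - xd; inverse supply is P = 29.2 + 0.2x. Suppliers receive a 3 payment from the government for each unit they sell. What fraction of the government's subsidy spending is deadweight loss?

Pre-subsidy: 766 - x = 29.2 + 0.2x gives x* = 614 and P* = 152.
With the subsidy, sellers receive Ps = Pb + 3 for each unit, where Pb is the price buyers pay.
On the curves, Pb = 766 - x and Ps = 29.2 + 0.2x; the wedge Ps − Pb = 3 gives 29.2 + 0.2x − (766 - x) = 3, so x' = 616.5.
Then Pb = 766 − 1·616.5 = 149.5 and Ps = 29.2 + 0.2·616.5 = 152.5.
ΔCS = ½(614 + 616.5)(152 − 149.5) = 1538.125; ΔPS = ½(614 + 616.5)(152.5 − 152) = 307.625.
Government spending = 3 × 616.5 = 1849.5.
DWL = ½ × 3 × (616.5 − 614) = 3.75; fraction = 3.75 / 1849.5 = 5/2466.

DWL / government spending = 5/2466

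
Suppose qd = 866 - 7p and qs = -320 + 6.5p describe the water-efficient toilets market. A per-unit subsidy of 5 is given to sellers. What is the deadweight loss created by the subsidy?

Deadweight loss = 2275/54

Pre-subsidy: 866 - 7p = -320 + 6.5p gives p* = 2372/27, q* = 6778/27.
With the subsidy, sellers receive ps = pb + 5 for each unit, where pb is the price buyers pay.
Supply in terms of pb becomes qs = -320 + 6.5(pb + 5) = -287.5 + 6.5pb. Setting this equal to demand: 866 - 7pb = -287.5 + 6.5pb, so pb = 769/9.
Sellers receive ps = 769/9 + 5 = 814/9; q' = 866 − 7·(769/9) = 2411/9.
The subsidy expands output by 2411/9 − 6778/27 = 455/27 past the efficient level; on those units the gap between marginal cost and willingness to pay runs from 0 up to 5.
DWL = ½ × 5 × 455/27 = 2275/54.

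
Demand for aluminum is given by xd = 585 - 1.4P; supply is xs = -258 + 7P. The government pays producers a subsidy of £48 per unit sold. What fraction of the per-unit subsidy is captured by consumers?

Consumer share = 5/6

Pre-subsidy: 585 - 1.4P = -258 + 7P gives P* = 1405/14, x* = 444.5.
With the subsidy, sellers receive Ps = Pb + 48 for each unit, where Pb is the price buyers pay.
Supply in terms of Pb becomes xs = -258 + 7(Pb + 48) = 78 + 7Pb. Setting this equal to demand: 585 - 1.4Pb = 78 + 7Pb, so Pb = 845/14.
Sellers receive Ps = 845/14 + 48 = 1517/14; x' = 585 − 1.4·(845/14) = 500.5.
Buyers' price falls by P* − Pb = 1405/14 − 845/14 = 40; sellers' price rises by Ps − P* = 1517/14 − 1405/14 = 8.
So consumers capture 40/48 = 5/6 of each unit of subsidy.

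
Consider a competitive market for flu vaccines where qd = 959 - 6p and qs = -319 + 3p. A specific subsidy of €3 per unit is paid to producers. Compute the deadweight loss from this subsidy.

Pre-subsidy: 959 - 6p = -319 + 3p gives p* = 142, q* = 107.
With the subsidy, sellers receive ps = pb + 3 for each unit, where pb is the price buyers pay.
Supply in terms of pb becomes qs = -319 + 3(pb + 3) = -310 + 3pb. Setting this equal to demand: 959 - 6pb = -310 + 3pb, so pb = 141.
Sellers receive ps = 141 + 3 = 144; q' = 959 − 6·141 = 113.
The subsidy expands output by 113 − 107 = 6 past the efficient level; on those units the gap between marginal cost and willingness to pay runs from 0 up to 3.
DWL = ½ × 3 × 6 = 9.

Deadweight loss = €9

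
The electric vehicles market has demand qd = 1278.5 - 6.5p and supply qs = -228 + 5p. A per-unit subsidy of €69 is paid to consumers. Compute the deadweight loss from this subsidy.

Pre-subsidy: 1278.5 - 6.5p = -228 + 5p gives p* = 131, q* = 427.
With the rebate, buyers effectively pay pb = ps − 69, where ps is the price sellers receive.
Demand in terms of ps becomes qd = 1278.5 − 6.5(ps − 69) = 1727 - 6.5ps. Setting this equal to supply: 1727 - 6.5ps = -228 + 5ps, so ps = 170.
Buyers pay pb = 170 − 69 = 101; q' = -228 + 5·170 = 622.
The subsidy expands output by 622 − 427 = 195 past the efficient level; on those units the gap between marginal cost and willingness to pay runs from 0 up to 69.
DWL = ½ × 69 × 195 = 6727.5.

Deadweight loss = €6727.5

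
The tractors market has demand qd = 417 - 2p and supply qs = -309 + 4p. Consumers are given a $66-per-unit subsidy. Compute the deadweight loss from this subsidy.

Deadweight loss = $2904

Pre-subsidy: 417 - 2p = -309 + 4p gives p* = 121, q* = 175.
With the rebate, buyers effectively pay pb = ps − 66, where ps is the price sellers receive.
Demand in terms of ps becomes qd = 417 − 2(ps − 66) = 549 - 2ps. Setting this equal to supply: 549 - 2ps = -309 + 4ps, so ps = 143.
Buyers pay pb = 143 − 66 = 77; q' = -309 + 4·143 = 263.
The subsidy expands output by 263 − 175 = 88 past the efficient level; on those units the gap between marginal cost and willingness to pay runs from 0 up to 66.
DWL = ½ × 66 × 88 = 2904.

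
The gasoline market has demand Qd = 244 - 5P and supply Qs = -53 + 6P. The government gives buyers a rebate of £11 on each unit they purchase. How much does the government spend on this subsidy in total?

Pre-subsidy: 244 - 5P = -53 + 6P gives P* = 27, Q* = 109.
With the rebate, buyers effectively pay Pb = Ps − 11, where Ps is the price sellers receive.
Demand in terms of Ps becomes Qd = 244 − 5(Ps − 11) = 299 - 5Ps. Setting this equal to supply: 299 - 5Ps = -53 + 6Ps, so Ps = 32.
Buyers pay Pb = 32 − 11 = 21; Q' = -53 + 6·32 = 139.
Government outlay = subsidy × quantity = 11 × 139 = 1529.

Government cost = £1529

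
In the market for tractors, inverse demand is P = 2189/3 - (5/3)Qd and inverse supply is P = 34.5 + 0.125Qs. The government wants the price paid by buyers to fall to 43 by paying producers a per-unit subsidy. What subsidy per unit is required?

Required subsidy s = 43 per unit

At a buyer price of 43, quantity demanded is 437.8 − 0.6·43 = 412.
Sellers supply 412 only when they receive Ps = 34.5 + 0.125·412 = 86.
s = Ps − Pb = 86 − 43 = 43.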